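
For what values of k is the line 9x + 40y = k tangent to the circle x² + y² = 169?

k = −533 or k = 533

Tangency holds when the distance from the centre (0, 0) to the line equals the radius 13:
|9·0 + 40·0 − k| / √1681 = 13
|k| = 13·41, so k = 533 or k = −533.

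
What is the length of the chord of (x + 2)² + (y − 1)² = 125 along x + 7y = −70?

5√2

Centre (−2, 1), r² = 125. Perpendicular distance d from centre to line = |75| / √50 = 75/√50.
Half the chord is √(r² − d²) = √(25/2), so the full chord is 5√2.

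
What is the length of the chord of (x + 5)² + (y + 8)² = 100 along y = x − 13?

The distance from (−5, −8) to the line is 10/√2, and r² = 100.
Half the chord is √(r² − d²) = √(50), so the full chord is 10√2.

10√2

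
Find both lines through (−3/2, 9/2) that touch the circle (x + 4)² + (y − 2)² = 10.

3x + y = 0 and x + 3y = 12

Write the tangent as mx − y + (9/2 − m·(−3/2)) = 0 and set its distance from the centre to √10:
[m·(−5/2) − (−5/2)]² = 10(m² + 1)
3m² + 10m + 3 = 0, so m = −3 or m = −1/3.
Through (−3/2, 9/2) these give 3x + y = 0 and x + 3y = 12.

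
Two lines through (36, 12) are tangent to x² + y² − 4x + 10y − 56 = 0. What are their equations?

6x − 7y = 132 and 2x − 9y = −36

A line y − (12) = m(x − (36)) is tangent when its distance from (2, −5) is √85:
(−34m − (−17))² = 85(m² + 1)
63m² − 68m + 12 = 0, so m = 6/7 or m = 2/9.
With m = 6/7: 6x − 7y = 132. With m = 2/9: 2x − 9y = −36.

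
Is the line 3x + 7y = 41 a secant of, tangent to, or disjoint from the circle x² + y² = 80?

Substituting the line into the circle gives 58x² − 246x − 2239 = 0.
Δ = 60516 − (−519448) = 579964.
Two real roots: the line is a secant.

secant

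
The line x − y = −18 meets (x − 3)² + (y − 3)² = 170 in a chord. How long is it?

4√2

Centre (3, 3), r² = 170. Perpendicular distance d from centre to line = |18| / √2 = 18/√2.
Half the chord is √(r² − d²) = √(8), so the full chord is 4√2.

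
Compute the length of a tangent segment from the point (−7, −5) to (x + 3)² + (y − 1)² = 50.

Centre (−3, 1), r² = 50. |PO|² = (−4)² + (−6)² = 52.
The tangent meets the radius at right angles, so tangent² = |PO|² − r² = 52 − 50 = 2.

√2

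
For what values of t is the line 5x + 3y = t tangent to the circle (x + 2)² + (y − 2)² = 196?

Tangency holds when the distance from the centre (−2, 2) to the line equals the radius 14:
|5·(−2) + 3·2 − t| / √34 = 14
|t − (−4)| = 14√34.

t = −4 ± 14√34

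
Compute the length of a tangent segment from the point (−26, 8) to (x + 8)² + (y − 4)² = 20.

Centre (−8, 4), r² = 20. |PO|² = (−18)² + (4)² = 340.
The tangent meets the radius at right angles, so tangent² = |PO|² − r² = 340 − 20 = 320.

8√5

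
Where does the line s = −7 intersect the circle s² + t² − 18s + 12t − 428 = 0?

The line gives s = −7. Substituting into the circle:
t² + 12t − 253 = 0
t = 11 or t = −23, giving (−7, 11) and (−7, −23).

(−7, −23) and (−7, 11)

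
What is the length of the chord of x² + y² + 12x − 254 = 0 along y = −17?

2

Centre (−6, 0), r² = 290. Perpendicular distance d from centre to line = |17| / √1 = 17.
Half the chord is √(r² − d²) = √(1), so the full chord is 2.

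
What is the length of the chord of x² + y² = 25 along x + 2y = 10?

2√5

Express y = (10 − x)/2 and substitute into the circle:
5x² − 20x = 0  ⟹  x² − 4x = 0
x = 4 or x = 0, giving (4, 3) and (0, 5).
Chord length = distance between (4, 3) and (0, 5) = √20 = 2√5.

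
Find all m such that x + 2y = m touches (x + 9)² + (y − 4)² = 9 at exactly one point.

m = −1 ± 3√5

The line touches the circle iff its distance from (−9, 4) is 3:
|1·(−9) + 2·4 − m| / √5 = 3
|m − (−1)| = 3√5.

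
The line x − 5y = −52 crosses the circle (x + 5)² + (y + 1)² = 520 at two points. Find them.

From the line, y = (52 + x)/5. Substituting:
26x² + 364x − 9126 = 0  ⟹  x² + 14x − 351 = 0
x = 13 or x = −27, giving (13, 13) and (−27, 5).

(−27, 5) and (13, 13)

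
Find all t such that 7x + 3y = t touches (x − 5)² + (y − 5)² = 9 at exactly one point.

For a tangent, require d(centre, line) = r = 3.
|7·5 + 3·5 − t| / √58 = 3
|t − (50)| = 3√58.

t = 50 ± 3√58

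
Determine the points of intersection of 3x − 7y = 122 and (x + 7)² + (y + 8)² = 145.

Substitute y = (−122 + 3x)/7:
58x² + 290x − 348 = 0  ⟹  x² + 5x − 6 = 0
x = 1 or x = −6, giving (1, −17) and (−6, −20).

(−6, −20) and (1, −17)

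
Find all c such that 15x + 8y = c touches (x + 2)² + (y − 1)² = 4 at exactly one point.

Tangency holds when the distance from the centre (−2, 1) to the line equals the radius 2:
|15·(−2) + 8·1 − c| / √289 = 2
|c − (−22)| = 2·17, so c = 12 or c = −56.

c = −56 or c = 12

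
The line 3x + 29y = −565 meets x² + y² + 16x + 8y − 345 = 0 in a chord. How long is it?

Substitute y = (−565 − 3x)/29:
850x² + 16150x − 102000 = 0  ⟹  x² + 19x − 120 = 0
x = 5 or x = −24, giving (5, −20) and (−24, −17).
Chord length = distance between (5, −20) and (−24, −17) = √850 = 5√34.

5√34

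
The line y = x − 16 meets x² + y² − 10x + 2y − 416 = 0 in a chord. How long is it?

Substitute y = x − 16:
2x² − 40x − 192 = 0  ⟹  x² − 20x − 96 = 0
x = 24 or x = −4, giving (24, 8) and (−4, −20).
Chord length = distance between (24, 8) and (−4, −20) = √1568 = 28√2.

28√2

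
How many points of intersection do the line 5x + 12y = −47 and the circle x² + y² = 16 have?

Centre (0, 0), r² = 16. Distance² from centre to line = (47)²/169 = 2209/169.
Since d² < r², the line cuts the circle twice.

2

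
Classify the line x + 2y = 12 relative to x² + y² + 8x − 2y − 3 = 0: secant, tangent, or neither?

neither

Substituting the line into the circle gives 5x² + 12x + 84 = 0.
Δ = 144 − 1680 = −1536.
No real roots: the line does not meet the circle.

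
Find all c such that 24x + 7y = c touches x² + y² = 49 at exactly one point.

Tangency holds when the distance from the centre (0, 0) to the line equals the radius 7:
|24·0 + 7·0 − c| / √625 = 7
|c| = 7·25, so c = 175 or c = −175.

c = −175 or c = 175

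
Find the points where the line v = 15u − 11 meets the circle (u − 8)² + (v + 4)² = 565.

(−1, −26) and (2, 19)

Substitute v = 15u − 11:
226u² − 226u − 452 = 0  ⟹  u² − u − 2 = 0
u = 2 or u = −1, giving (2, 19) and (−1, −26).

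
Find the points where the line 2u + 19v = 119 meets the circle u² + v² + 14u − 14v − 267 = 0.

Express v = (119 − 2u)/19 and substitute into the circle:
365u² + 5110u − 113880 = 0  ⟹  u² + 14u − 312 = 0
u = 12 or u = −26, giving (12, 5) and (−26, 9).

(−26, 9) and (12, 5)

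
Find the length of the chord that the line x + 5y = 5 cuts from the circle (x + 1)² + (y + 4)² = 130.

4√26

Substitute y = (5 − x)/5:
26x² − 2600 = 0  ⟹  x² − 100 = 0
x = 10 or x = −10, giving (10, −1) and (−10, 3).
Chord length = distance between (10, −1) and (−10, 3) = √416 = 4√26.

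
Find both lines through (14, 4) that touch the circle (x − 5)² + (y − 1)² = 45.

A line y − (4) = m(x − (14)) is tangent when its distance from (5, 1) is 3√5:
[m·(−9) − (−3)]² = 45(m² + 1)
2m² − 3m − 2 = 0, so m = −1/2 or m = 2.
Through (14, 4) these give x + 2y = 22 and 2x − y = 24.

x + 2y = 22 and 2x − y = 24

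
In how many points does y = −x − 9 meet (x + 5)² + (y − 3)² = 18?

0

Substituting the line into the circle gives 2x² + 34x + 151 = 0.
Δ = 1156 − 1208 = −52.
No real roots: the line does not meet the circle.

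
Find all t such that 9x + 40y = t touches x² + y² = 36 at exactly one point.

t = −246 or t = 246

The line touches the circle iff its distance from (0, 0) is 6:
|9·0 + 40·0 − t| / √1681 = 6
|t| = 6·41, so t = 246 or t = −246.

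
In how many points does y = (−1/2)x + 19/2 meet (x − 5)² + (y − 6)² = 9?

2

Centre (5, 6), r² = 9. Distance² from centre to line = (−2)²/5 = 4/5.
Since d² < r², the line cuts the circle twice.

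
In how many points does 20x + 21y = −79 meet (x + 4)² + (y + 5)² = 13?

0

Substituting the line into the circle gives 841x² + 2488x + 1999 = 0.
Discriminant = (2488)² − 4·841·(1999) = −534492 < 0.
No real roots: the line does not meet the circle.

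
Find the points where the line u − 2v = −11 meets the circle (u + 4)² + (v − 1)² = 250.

From the line, v = (11 + u)/2. Substituting:
5u² + 50u − 855 = 0  ⟹  u² + 10u − 171 = 0
u = 9 or u = −19, giving (9, 10) and (−19, −4).

(−19, −4) and (9, 10)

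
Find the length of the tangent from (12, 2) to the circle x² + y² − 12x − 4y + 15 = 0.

√11

Centre (6, 2), r² = 25. |PO|² = (6)² + (0)² = 36.
The tangent meets the radius at right angles, so tangent² = |PO|² − r² = 36 − 25 = 11.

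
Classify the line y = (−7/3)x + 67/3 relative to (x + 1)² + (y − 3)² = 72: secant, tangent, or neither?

neither

Substituting the line into the circle gives 58x² − 794x + 2725 = 0.
Discriminant = (−794)² − 4·58·(2725) = −1764 < 0.
No real roots: the line does not meet the circle.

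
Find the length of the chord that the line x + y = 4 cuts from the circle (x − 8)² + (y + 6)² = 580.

34√2

Centre (8, −6), r² = 580. Perpendicular distance d from centre to line = |−2| / √2 = 2/√2.
Half the chord is √(r² − d²) = √(578), so the full chord is 34√2.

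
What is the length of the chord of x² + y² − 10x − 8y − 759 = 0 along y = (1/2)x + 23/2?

Express y = (23 + x)/2 and substitute into the circle:
5x² − 10x − 2875 = 0  ⟹  x² − 2x − 575 = 0
x = 25 or x = −23, giving (25, 24) and (−23, 0).
|(25, 24) − (−23, 0)| = √((48)² + (24)²) = 24√5.

24√5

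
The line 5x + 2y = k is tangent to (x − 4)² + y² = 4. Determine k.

For a tangent, require d(centre, line) = r = 2.
|5·4 + 2·0 − k| / √29 = 2
|k − (20)| = 2√29.

k = 20 ± 2√29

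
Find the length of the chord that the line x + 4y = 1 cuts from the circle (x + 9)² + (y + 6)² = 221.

Centre (−9, −6), r² = 221. Perpendicular distance d from centre to line = |−34| / √17 = 34/√17.
Half the chord is √(r² − d²) = √(153), so the full chord is 6√17.

6√17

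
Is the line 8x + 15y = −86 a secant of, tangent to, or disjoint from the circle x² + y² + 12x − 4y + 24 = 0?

tangent

Substituting the line into the circle gives 289x² + 4556x + 17956 = 0.
Δ = 20757136 − 20757136 = 0.
A repeated root: the line is tangent.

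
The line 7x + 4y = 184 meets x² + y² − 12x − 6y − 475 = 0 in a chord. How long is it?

Centre (6, 3), r² = 520. Perpendicular distance d from centre to line = |−130| / √65 = 130/√65.
Half the chord is √(r² − d²) = √(260), so the full chord is 4√65.

4√65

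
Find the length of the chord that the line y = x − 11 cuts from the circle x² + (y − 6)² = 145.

√2

The distance from (0, 6) to the line is 17/√2, and r² = 145.
Half the chord is √(r² − d²) = √(1/2), so the full chord is √2.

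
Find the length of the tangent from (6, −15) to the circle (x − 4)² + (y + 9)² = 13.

3√3

Centre (4, −9), r² = 13. |PO|² = (2)² + (−6)² = 40.
By the tangent–radius right angle, tangent length = √(|PO|² − r²) = √27 = 3√3.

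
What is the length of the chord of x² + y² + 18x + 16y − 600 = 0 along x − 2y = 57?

14√5

Centre (−9, −8), r² = 745. Perpendicular distance d from centre to line = |−50| / √5 = 50/√5.
Half the chord is √(r² − d²) = √(245), so the full chord is 14√5.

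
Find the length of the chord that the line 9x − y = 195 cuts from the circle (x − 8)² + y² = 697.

The distance from (8, 0) to the line is 123/√82, and r² = 697.
Half the chord is √(r² − d²) = √(1025/2), so the full chord is 5√82.

5√82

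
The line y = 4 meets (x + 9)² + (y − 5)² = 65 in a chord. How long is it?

16

Substitute y = 4:
x² + 18x + 17 = 0
x = −1 or x = −17, giving (−1, 4) and (−17, 4).
|(−1, 4) − (−17, 4)| = √((16)² + (0)²) = 16.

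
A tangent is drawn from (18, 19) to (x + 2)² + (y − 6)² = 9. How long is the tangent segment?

The centre is (−2, 6) and r = 3. The square of the distance from P to the centre is 400 + 169 = 569.
The tangent meets the radius at right angles, so tangent² = |PO|² − r² = 569 − 9 = 560.

4√35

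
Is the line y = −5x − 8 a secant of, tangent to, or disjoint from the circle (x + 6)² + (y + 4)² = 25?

disjoint

Centre (−6, −4), r² = 25. Distance² from centre to line = (−26)²/26 = 26.
Since d² > r², the line lies outside the circle.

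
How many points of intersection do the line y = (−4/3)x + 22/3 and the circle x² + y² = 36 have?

d² = (4·0 + 3·0 − (22))²/25 = 484/25; r² = 36.
Since d² < r², the line cuts the circle twice.

2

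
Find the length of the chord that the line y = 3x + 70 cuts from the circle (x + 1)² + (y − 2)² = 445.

Express y = 3x + 70 and substitute into the circle:
10x² + 410x + 4180 = 0  ⟹  x² + 41x + 418 = 0
x = −19 or x = −22, giving (−19, 13) and (−22, 4).
Chord length = distance between (−19, 13) and (−22, 4) = √90 = 3√10.

3√10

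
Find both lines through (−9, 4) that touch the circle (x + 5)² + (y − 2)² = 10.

Write the tangent as mx − y + (4 − m·(−9)) = 0 and set its distance from the centre to √10:
[m·(4) − (−2)]² = 10(m² + 1)
3m² + 8m − 3 = 0, so m = −3 or m = 1/3.
Through (−9, 4) these give 3x + y = −23 and x − 3y = −21.

3x + y = −23 and x − 3y = −21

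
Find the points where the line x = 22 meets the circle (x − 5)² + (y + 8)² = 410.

The line gives x = 22. Substituting into the circle:
y² + 16y − 57 = 0
y = 3 or y = −19, giving (22, 3) and (22, −19).

(22, −19) and (22, 3)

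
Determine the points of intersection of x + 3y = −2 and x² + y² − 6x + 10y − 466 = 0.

(−17, 5) and (25, −9)

Substitute y = (−2 − x)/3:
10x² − 80x − 4250 = 0  ⟹  x² − 8x − 425 = 0
x = 25 or x = −17, giving (25, −9) and (−17, 5).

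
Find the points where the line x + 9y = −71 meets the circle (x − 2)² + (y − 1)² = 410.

(−17, −6) and (19, −10)

From the line, y = (−71 − x)/9. Substituting:
82x² − 164x − 26486 = 0  ⟹  x² − 2x − 323 = 0
x = 19 or x = −17, giving (19, −10) and (−17, −6).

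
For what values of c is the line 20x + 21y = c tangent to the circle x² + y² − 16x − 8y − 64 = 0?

c = −104 or c = 592

For a tangent, require d(centre, line) = r = 12.
|20·8 + 21·4 − c| / √841 = 12
|c − (244)| = 12·29, so c = 592 or c = −104.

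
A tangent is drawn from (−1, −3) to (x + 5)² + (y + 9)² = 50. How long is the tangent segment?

√2

Centre (−5, −9), r² = 50. |PO|² = (4)² + (6)² = 52.
By the tangent–radius right angle, tangent length = √(|PO|² − r²) = √2.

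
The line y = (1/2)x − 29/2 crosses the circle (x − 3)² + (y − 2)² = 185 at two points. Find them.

From the line, y = (−29 + x)/2. Substituting:
5x² − 90x + 385 = 0  ⟹  x² − 18x + 77 = 0
x = 11 or x = 7, giving (11, −9) and (7, −11).

(7, −11) and (11, −9)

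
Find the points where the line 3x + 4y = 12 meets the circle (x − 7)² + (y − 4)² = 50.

(0, 3) and (8, −3)

Express y = (12 − 3x)/4 and substitute into the circle:
25x² − 200x = 0  ⟹  x² − 8x = 0
x = 8 or x = 0, giving (8, −3) and (0, 3).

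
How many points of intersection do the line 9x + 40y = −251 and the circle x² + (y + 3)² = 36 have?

2

Substituting the line into the circle gives 1681x² + 2358x − 40439 = 0.
Δ = 5560164 − (−271911836) = 277472000.
Two real roots: the line is a secant.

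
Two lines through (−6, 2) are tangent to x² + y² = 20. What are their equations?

Write the tangent as mx − y + (2 − m·(−6)) = 0 and set its distance from the centre to 2√5:
(6m − (−2))² = 20(m² + 1)
2m² + 3m − 2 = 0, so m = −2 or m = 1/2.
With m = −2: 2x + y = −10. With m = 1/2: x − 2y = −10.

2x + y = −10 and x − 2y = −10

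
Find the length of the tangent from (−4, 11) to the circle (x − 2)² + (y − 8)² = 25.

2√5

The centre is (2, 8) and r = 5. The square of the distance from P to the centre is 36 + 9 = 45.
By the tangent–radius right angle, tangent length = √(|PO|² − r²) = √20 = 2√5.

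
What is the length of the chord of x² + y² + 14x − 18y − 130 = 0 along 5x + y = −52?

6√26

Substitute y = −5x − 52:
26x² + 624x + 3510 = 0  ⟹  x² + 24x + 135 = 0
x = −9 or x = −15, giving (−9, −7) and (−15, 23).
Chord length = distance between (−9, −7) and (−15, 23) = √936 = 6√26.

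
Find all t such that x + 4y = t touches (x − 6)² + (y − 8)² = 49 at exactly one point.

The line touches the circle iff its distance from (6, 8) is 7:
|1·6 + 4·8 − t| / √17 = 7
|t − (38)| = 7√17.

t = 38 ± 7√17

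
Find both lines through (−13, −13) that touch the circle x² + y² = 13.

A line y − (−13) = m(x − (−13)) is tangent when its distance from (0, 0) is √13:
(13m − (13))² = 13(m² + 1)
6m² − 13m + 6 = 0, so m = 3/2 or m = 2/3.
With m = 3/2: 3x − 2y = −13. With m = 2/3: 2x − 3y = 13.

3x − 2y = −13 and 2x − 3y = 13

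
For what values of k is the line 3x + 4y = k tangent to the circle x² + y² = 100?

k = −50 or k = 50

The line touches the circle iff its distance from (0, 0) is 10:
|3·0 + 4·0 − k| / √25 = 10
|k| = 10·5, so k = 50 or k = −50.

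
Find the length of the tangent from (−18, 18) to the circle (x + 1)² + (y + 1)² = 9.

√641

Centre (−1, −1), r² = 9. |PO|² = (−17)² + (19)² = 650.
Power of the point: PT² = |PO|² − r² = 641, so PT = √641.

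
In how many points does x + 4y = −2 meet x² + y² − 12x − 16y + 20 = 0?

Substituting the line into the circle gives 17x² − 124x + 452 = 0.
Discriminant = (−124)² − 4·17·(452) = −15360 < 0.
No real roots: the line does not meet the circle.

0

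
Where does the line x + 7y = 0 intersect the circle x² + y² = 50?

(−7, 1) and (7, −1)

Express y = (−x)/7 and substitute into the circle:
50x² − 2450 = 0  ⟹  x² − 49 = 0
x = 7 or x = −7, giving (7, −1) and (−7, 1).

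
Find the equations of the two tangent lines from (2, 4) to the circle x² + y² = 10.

Write the tangent as mx − y + (4 − m·(2)) = 0 and set its distance from the centre to √10:
(−2m − (−4))² = 10(m² + 1)
3m² + 8m − 3 = 0, so m = 1/3 or m = −3.
Through (2, 4) these give x − 3y = −10 and 3x + y = 10.

x − 3y = −10 and 3x + y = 10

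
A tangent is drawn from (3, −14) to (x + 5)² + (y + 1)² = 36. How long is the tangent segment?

√197

Centre (−5, −1), r² = 36. |PO|² = (8)² + (−13)² = 233.
The tangent meets the radius at right angles, so tangent² = |PO|² − r² = 233 − 36 = 197.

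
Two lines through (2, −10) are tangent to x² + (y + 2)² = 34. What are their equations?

5x − 3y = 40 and 3x + 5y = −44

Let a tangent through (2, −10) have slope m. Its distance from (0, −2) must equal √34:
[m·(−2) − (8)]² = 34(m² + 1)
15m² − 16m − 15 = 0, so m = 5/3 or m = −3/5.
Through (2, −10) these give 5x − 3y = 40 and 3x + 5y = −44.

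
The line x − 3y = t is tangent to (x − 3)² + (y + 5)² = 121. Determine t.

t = 18 ± 11√10

For a tangent, require d(centre, line) = r = 11.
|1·3 − 3·(−5) − t| / √10 = 11
|t − (18)| = 11√10.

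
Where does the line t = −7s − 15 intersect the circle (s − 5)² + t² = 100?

From the line, t = −7s − 15. Substituting:
50s² + 200s + 150 = 0  ⟹  s² + 4s + 3 = 0
s = −1 or s = −3, giving (−1, −8) and (−3, 6).

(−3, 6) and (−1, −8)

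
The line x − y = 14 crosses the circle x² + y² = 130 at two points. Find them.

Substitute y = x − 14:
2x² − 28x + 66 = 0  ⟹  x² − 14x + 33 = 0
x = 11 or x = 3, giving (11, −3) and (3, −11).

(3, −11) and (11, −3)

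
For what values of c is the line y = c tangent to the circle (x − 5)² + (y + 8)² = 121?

Tangency holds when the distance from the centre (5, −8) to the line equals the radius 11:
|0·5 + 1·(−8) − c| / √1 = 11
|c − (−8)| = 11, so c = 3 or c = −19.

c = −19 or c = 3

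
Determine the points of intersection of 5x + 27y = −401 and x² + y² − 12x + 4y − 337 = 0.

Substitute y = (−401 − 5x)/27:
754x² − 5278x − 128180 = 0  ⟹  x² − 7x − 170 = 0
x = 17 or x = −10, giving (17, −18) and (−10, −13).

(−10, −13) and (17, −18)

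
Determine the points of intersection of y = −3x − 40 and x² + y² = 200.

(−14, 2) and (−10, −10)

From the line, y = −3x − 40. Substituting:
10x² + 240x + 1400 = 0  ⟹  x² + 24x + 140 = 0
x = −10 or x = −14, giving (−10, −10) and (−14, 2).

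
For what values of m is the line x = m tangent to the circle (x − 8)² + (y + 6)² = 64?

m = 0 or m = 16

For a tangent, require d(centre, line) = r = 8.
|1·8 + 0·(−6) − m| / √1 = 8
|m − (8)| = 8, so m = 16 or m = 0.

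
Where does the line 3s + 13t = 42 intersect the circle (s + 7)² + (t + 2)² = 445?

(−25, 9) and (14, 0)

From the line, t = (42 − 3s)/13. Substituting:
178s² + 1958s − 62300 = 0  ⟹  s² + 11s − 350 = 0
s = 14 or s = −25, giving (14, 0) and (−25, 9).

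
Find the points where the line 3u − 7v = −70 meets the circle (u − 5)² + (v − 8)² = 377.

Express v = (70 + 3u)/7 and substitute into the circle:
58u² − 406u − 17052 = 0  ⟹  u² − 7u − 294 = 0
u = 21 or u = −14, giving (21, 19) and (−14, 4).

(−14, 4) and (21, 19)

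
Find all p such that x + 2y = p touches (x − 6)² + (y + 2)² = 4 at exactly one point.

The line touches the circle iff its distance from (6, −2) is 2:
|1·6 + 2·(−2) − p| / √5 = 2
|p − (2)| = 2√5.

p = 2 ± 2√5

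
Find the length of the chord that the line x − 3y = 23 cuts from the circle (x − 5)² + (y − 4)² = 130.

Substitute y = (−23 + x)/3:
10x² − 160x + 280 = 0  ⟹  x² − 16x + 28 = 0
x = 14 or x = 2, giving (14, −3) and (2, −7).
|(14, −3) − (2, −7)| = √((12)² + (4)²) = 4√10.

4√10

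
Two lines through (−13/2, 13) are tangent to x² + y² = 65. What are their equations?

4x + 7y = 65 and 8x − y = −65

Let a tangent through (−13/2, 13) have slope m. Its distance from (0, 0) must equal √65:
(13/2m − (−13))² = 65(m² + 1)
7m² − 52m − 32 = 0, so m = −4/7 or m = 8.
With m = −4/7: 4x + 7y = 65. With m = 8: 8x − y = −65.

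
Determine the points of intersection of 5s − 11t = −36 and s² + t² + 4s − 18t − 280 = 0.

From the line, t = (36 + 5s)/11. Substituting:
146s² − 146s − 39712 = 0  ⟹  s² − s − 272 = 0
s = 17 or s = −16, giving (17, 11) and (−16, −4).

(−16, −4) and (17, 11)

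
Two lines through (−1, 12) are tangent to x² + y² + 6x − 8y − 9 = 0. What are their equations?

5x + 3y = 31 and 3x − 5y = −63

Write the tangent as mx − y + (12 − m·(−1)) = 0 and set its distance from the centre to √34:
[m·(−2) − (−8)]² = 34(m² + 1)
15m² + 16m − 15 = 0, so m = −5/3 or m = 3/5.
Through (−1, 12) these give 5x + 3y = 31 and 3x − 5y = −63.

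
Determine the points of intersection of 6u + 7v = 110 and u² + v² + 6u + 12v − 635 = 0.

(−5, 20) and (23, −4)

Express v = (110 − 6u)/7 and substitute into the circle:
85u² − 1530u − 9775 = 0  ⟹  u² − 18u − 115 = 0
u = 23 or u = −5, giving (23, −4) and (−5, 20).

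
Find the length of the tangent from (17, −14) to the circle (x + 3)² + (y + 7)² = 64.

√385

With centre O = (−3, −7), |OP|² = 449 and r² = 64.
Power of the point: PT² = |PO|² − r² = 385, so PT = √385.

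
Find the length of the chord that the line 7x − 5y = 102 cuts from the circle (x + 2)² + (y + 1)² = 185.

Centre (−2, −1), r² = 185. Perpendicular distance d from centre to line = |−111| / √74 = 111/√74.
Chord = 2√(r² − d²) = 2·√(37/2) = √74.

√74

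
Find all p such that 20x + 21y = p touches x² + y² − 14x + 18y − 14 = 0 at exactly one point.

p = −397 or p = 299

The line touches the circle iff its distance from (7, −9) is 12:
|20·7 + 21·(−9) − p| / √841 = 12
|p − (−49)| = 12·29, so p = 299 or p = −397.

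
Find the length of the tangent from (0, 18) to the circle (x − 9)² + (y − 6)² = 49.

4√11

With centre O = (9, 6), |OP|² = 225 and r² = 49.
Power of the point: PT² = |PO|² − r² = 176, so PT = 4√11.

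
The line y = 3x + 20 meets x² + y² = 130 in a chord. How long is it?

6√10

Centre (0, 0), r² = 130. Perpendicular distance d from centre to line = |20| / √10 = 20/√10.
Chord = 2√(r² − d²) = 2·√(90) = 6√10.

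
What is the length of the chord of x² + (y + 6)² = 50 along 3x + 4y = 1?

Express y = (1 − 3x)/4 and substitute into the circle:
25x² − 150x − 175 = 0  ⟹  x² − 6x − 7 = 0
x = 7 or x = −1, giving (7, −5) and (−1, 1).
Chord length = distance between (7, −5) and (−1, 1) = √100 = 10.

10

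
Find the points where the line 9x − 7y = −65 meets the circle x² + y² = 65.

(−8, −1) and (−1, 8)

Express y = (65 + 9x)/7 and substitute into the circle:
130x² + 1170x + 1040 = 0  ⟹  x² + 9x + 8 = 0
x = −1 or x = −8, giving (−1, 8) and (−8, −1).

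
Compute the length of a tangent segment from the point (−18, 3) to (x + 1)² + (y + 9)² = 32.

√401

Centre (−1, −9), r² = 32. |PO|² = (−17)² + (12)² = 433.
The tangent meets the radius at right angles, so tangent² = |PO|² − r² = 433 − 32 = 401.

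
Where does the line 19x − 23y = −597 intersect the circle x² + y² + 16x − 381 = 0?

From the line, y = (597 + 19x)/23. Substituting:
890x² + 31150x + 154860 = 0  ⟹  x² + 35x + 174 = 0
x = −6 or x = −29, giving (−6, 21) and (−29, 2).

(−29, 2) and (−6, 21)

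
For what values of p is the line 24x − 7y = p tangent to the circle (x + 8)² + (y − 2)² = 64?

For a tangent, require d(centre, line) = r = 8.
|24·(−8) − 7·2 − p| / √625 = 8
|p − (−206)| = 8·25, so p = −6 or p = −406.

p = −406 or p = −6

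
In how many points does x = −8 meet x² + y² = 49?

0

d² = (1·0 + 0·0 − (−8))² = 64; r² = 49.
Since d² > r², the line lies outside the circle.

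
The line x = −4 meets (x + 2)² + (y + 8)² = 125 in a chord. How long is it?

22

The line gives x = −4. Substituting into the circle:
y² + 16y − 57 = 0
y = 3 or y = −19, giving (−4, 3) and (−4, −19).
|(−4, 3) − (−4, −19)| = √((0)² + (22)²) = 22.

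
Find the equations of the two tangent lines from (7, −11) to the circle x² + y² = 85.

Write the tangent as mx − y + (−11 − m·(7)) = 0 and set its distance from the centre to √85:
(−7m − (11))² = 85(m² + 1)
18m² − 77m − 18 = 0, so m = −2/9 or m = 9/2.
With m = −2/9: 2x + 9y = −85. With m = 9/2: 9x − 2y = 85.

2x + 9y = −85 and 9x − 2y = 85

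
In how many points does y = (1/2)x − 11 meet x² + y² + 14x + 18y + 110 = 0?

Centre (−7, −9), r² = 20. Distance² from centre to line = (−11)²/5 = 121/5.
Since d² > r², the line lies outside the circle.

0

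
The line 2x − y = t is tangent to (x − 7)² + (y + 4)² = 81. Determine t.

For a tangent, require d(centre, line) = r = 9.
|2·7 − 1·(−4) − t| / √5 = 9
|t − (18)| = 9√5.

t = 18 ± 9√5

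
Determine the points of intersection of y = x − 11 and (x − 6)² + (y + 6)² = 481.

(−10, −21) and (21, 10)

Substitute y = x − 11:
2x² − 22x − 420 = 0  ⟹  x² − 11x − 210 = 0
x = 21 or x = −10, giving (21, 10) and (−10, −21).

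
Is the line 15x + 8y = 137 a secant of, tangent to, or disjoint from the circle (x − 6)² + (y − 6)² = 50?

Substituting the line into the circle gives 289x² − 3438x + 7025 = 0.
Discriminant = (−3438)² − 4·289·(7025) = 3698944 > 0.
Two real roots: the line is a secant.

secant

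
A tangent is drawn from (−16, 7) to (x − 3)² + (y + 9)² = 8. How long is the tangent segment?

The centre is (3, −9) and r = 2√2. The square of the distance from P to the centre is 361 + 256 = 617.
Power of the point: PT² = |PO|² − r² = 609, so PT = √609.

√609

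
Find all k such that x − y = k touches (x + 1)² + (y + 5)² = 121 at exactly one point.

k = 4 ± 11√2

The line touches the circle iff its distance from (−1, −5) is 11:
|1·(−1) − 1·(−5) − k| / √2 = 11
|k − (4)| = 11√2.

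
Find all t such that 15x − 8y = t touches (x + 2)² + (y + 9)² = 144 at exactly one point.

For a tangent, require d(centre, line) = r = 12.
|15·(−2) − 8·(−9) − t| / √289 = 12
|t − (42)| = 12·17, so t = 246 or t = −162.

t = −162 or t = 246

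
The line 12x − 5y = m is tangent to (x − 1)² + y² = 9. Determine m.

Tangency holds when the distance from the centre (1, 0) to the line equals the radius 3:
|12·1 − 5·0 − m| / √169 = 3
|m − (12)| = 3·13, so m = 51 or m = −27.

m = −27 or m = 51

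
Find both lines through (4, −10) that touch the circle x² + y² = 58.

Let a tangent through (4, −10) have slope m. Its distance from (0, 0) must equal √58:
[m·(−4) − (10)]² = 58(m² + 1)
21m² − 40m − 21 = 0, so m = 7/3 or m = −3/7.
Through (4, −10) these give 7x − 3y = 58 and 3x + 7y = −58.

7x − 3y = 58 and 3x + 7y = −58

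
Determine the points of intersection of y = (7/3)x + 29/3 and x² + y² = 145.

(−8, −9) and (1, 12)

From the line, y = (29 + 7x)/3. Substituting:
58x² + 406x − 464 = 0  ⟹  x² + 7x − 8 = 0
x = 1 or x = −8, giving (1, 12) and (−8, −9).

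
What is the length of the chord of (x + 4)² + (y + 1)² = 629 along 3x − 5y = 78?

The distance from (−4, −1) to the line is 85/√34, and r² = 629.
Chord = 2√(r² − d²) = 2·√(833/2) = 7√34.

7√34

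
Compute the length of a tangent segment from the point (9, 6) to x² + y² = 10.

√107

With centre O = (0, 0), |OP|² = 117 and r² = 10.
Power of the point: PT² = |PO|² − r² = 107, so PT = √107.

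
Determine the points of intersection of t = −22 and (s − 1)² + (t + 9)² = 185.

From the line, t = −22. Substituting:
s² − 2s − 15 = 0
s = 5 or s = −3, giving (5, −22) and (−3, −22).

(−3, −22) and (5, −22)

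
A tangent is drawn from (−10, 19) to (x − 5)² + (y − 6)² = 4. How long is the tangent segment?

√390

Centre (5, 6), r² = 4. |PO|² = (−15)² + (13)² = 394.
Power of the point: PT² = |PO|² − r² = 390, so PT = √390.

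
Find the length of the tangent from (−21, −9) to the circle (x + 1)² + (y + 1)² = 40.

2√106

The centre is (−1, −1) and r = 2√10. The square of the distance from P to the centre is 400 + 64 = 464.
By the tangent–radius right angle, tangent length = √(|PO|² − r²) = √424 = 2√106.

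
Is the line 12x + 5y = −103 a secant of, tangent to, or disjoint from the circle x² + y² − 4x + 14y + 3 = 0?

Substituting the line into the circle gives 169x² + 1532x + 3474 = 0.
Δ = 2347024 − 2348424 = −1400.
No real roots: the line does not meet the circle.

disjoint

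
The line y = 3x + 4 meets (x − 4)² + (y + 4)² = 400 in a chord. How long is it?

12√10

Substitute y = 3x + 4:
10x² + 40x − 320 = 0  ⟹  x² + 4x − 32 = 0
x = 4 or x = −8, giving (4, 16) and (−8, −20).
Chord length = distance between (4, 16) and (−8, −20) = √1440 = 12√10.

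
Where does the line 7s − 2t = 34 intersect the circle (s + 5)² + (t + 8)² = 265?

(−2, −24) and (6, 4)

Express t = (−34 + 7s)/2 and substitute into the circle:
53s² − 212s − 636 = 0  ⟹  s² − 4s − 12 = 0
s = 6 or s = −2, giving (6, 4) and (−2, −24).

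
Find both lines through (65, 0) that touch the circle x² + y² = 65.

x − 8y = 65 and x + 8y = 65

Write the tangent as mx − y + (0 − m·(65)) = 0 and set its distance from the centre to √65:
(−65m − (0))² = 65(m² + 1)
64m² − 1 = 0, so m = 1/8 or m = −1/8.
With m = 1/8: x − 8y = 65. With m = −1/8: x + 8y = 65.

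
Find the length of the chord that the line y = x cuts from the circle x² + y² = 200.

Substitute y = x:
2x² − 200 = 0  ⟹  x² − 100 = 0
x = 10 or x = −10, giving (10, 10) and (−10, −10).
Chord length = distance between (10, 10) and (−10, −10) = √800 = 20√2.

20√2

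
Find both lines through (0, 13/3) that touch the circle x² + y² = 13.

A line y − (13/3) = m(x − (0)) is tangent when its distance from (0, 0) is √13:
[m·(0) − (−13/3)]² = 13(m² + 1)
9m² − 4 = 0, so m = 2/3 or m = −2/3.
Through (0, 13/3) these give 2x − 3y = −13 and 2x + 3y = 13.

2x − 3y = −13 and 2x + 3y = 13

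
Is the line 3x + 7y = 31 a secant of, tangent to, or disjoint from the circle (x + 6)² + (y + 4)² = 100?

d² = (3·(−6) + 7·(−4) − (31))²/58 = 5929/58; r² = 100.
Since d² > r², the line lies outside the circle.

disjoint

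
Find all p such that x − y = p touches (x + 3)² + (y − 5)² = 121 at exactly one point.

Tangency holds when the distance from the centre (−3, 5) to the line equals the radius 11:
|1·(−3) − 1·5 − p| / √2 = 11
|p − (−8)| = 11√2.

p = −8 ± 11√2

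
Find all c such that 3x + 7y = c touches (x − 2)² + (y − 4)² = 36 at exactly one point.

For a tangent, require d(centre, line) = r = 6.
|3·2 + 7·4 − c| / √58 = 6
|c − (34)| = 6√58.

c = 34 ± 6√58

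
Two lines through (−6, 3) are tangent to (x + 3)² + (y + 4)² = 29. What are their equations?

Let a tangent through (−6, 3) have slope m. Its distance from (−3, −4) must equal √29:
(3m − (−7))² = 29(m² + 1)
10m² − 21m − 10 = 0, so m = −2/5 or m = 5/2.
Through (−6, 3) these give 2x + 5y = 3 and 5x − 2y = −36.

2x + 5y = 3 and 5x − 2y = −36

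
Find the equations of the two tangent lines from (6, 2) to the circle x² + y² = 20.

Let a tangent through (6, 2) have slope m. Its distance from (0, 0) must equal 2√5:
(−6m − (−2))² = 20(m² + 1)
2m² − 3m − 2 = 0, so m = −1/2 or m = 2.
With m = −1/2: x + 2y = 10. With m = 2: 2x − y = 10.

x + 2y = 10 and 2x − y = 10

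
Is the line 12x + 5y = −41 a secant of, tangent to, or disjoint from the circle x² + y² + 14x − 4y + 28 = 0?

secant

Centre (−7, 2), r² = 25. Distance² from centre to line = (−33)²/169 = 1089/169.
Since d² < r², the line cuts the circle twice.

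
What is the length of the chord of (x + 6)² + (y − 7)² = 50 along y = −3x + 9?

Express y = −3x + 9 and substitute into the circle:
10x² − 10 = 0  ⟹  x² − 1 = 0
x = 1 or x = −1, giving (1, 6) and (−1, 12).
Chord length = distance between (1, 6) and (−1, 12) = √40 = 2√10.

2√10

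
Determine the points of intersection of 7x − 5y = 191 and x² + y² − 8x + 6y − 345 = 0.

Express y = (−191 + 7x)/5 and substitute into the circle:
74x² − 2664x + 22126 = 0  ⟹  x² − 36x + 299 = 0
x = 23 or x = 13, giving (23, −6) and (13, −20).

(13, −20) and (23, −6)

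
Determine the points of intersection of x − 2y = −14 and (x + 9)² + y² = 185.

(−22, −4) and (2, 8)

Substitute y = (14 + x)/2:
5x² + 100x − 220 = 0  ⟹  x² + 20x − 44 = 0
x = 2 or x = −22, giving (2, 8) and (−22, −4).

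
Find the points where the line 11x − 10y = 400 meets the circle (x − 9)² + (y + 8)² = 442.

(10, −29) and (30, −7)

Express y = (−400 + 11x)/10 and substitute into the circle:
221x² − 8840x + 66300 = 0  ⟹  x² − 40x + 300 = 0
x = 30 or x = 10, giving (30, −7) and (10, −29).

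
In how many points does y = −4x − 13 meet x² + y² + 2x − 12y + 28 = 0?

0

Substituting the line into the circle gives 17x² + 154x + 353 = 0.
Discriminant = (154)² − 4·17·(353) = −288 < 0.
No real roots: the line does not meet the circle.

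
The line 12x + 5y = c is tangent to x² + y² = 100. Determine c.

For a tangent, require d(centre, line) = r = 10.
|12·0 + 5·0 − c| / √169 = 10
|c| = 10·13, so c = 130 or c = −130.

c = −130 or c = 130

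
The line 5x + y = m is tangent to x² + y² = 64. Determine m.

m = ±8√26

Tangency holds when the distance from the centre (0, 0) to the line equals the radius 8:
|5·0 + 1·0 − m| / √26 = 8
|m| = 8√26.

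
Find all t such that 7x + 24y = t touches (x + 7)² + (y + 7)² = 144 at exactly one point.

t = −517 or t = 83

Tangency holds when the distance from the centre (−7, −7) to the line equals the radius 12:
|7·(−7) + 24·(−7) − t| / √625 = 12
|t − (−217)| = 12·25, so t = 83 or t = −517.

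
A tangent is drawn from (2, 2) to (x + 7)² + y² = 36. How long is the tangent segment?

7

With centre O = (−7, 0), |OP|² = 85 and r² = 36.
By the tangent–radius right angle, tangent length = √(|PO|² − r²) = √49 = 7.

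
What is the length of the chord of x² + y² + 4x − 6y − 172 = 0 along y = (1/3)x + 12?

7√10

The distance from (−2, 3) to the line is 25/√10, and r² = 185.
Chord = 2√(r² − d²) = 2·√(245/2) = 7√10.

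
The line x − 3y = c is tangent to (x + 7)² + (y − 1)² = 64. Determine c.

The line touches the circle iff its distance from (−7, 1) is 8:
|1·(−7) − 3·1 − c| / √10 = 8
|c − (−10)| = 8√10.

c = −10 ± 8√10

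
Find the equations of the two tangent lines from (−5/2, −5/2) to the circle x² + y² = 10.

x + 3y = −10 and 3x + y = −10

A line y − (−5/2) = m(x − (−5/2)) is tangent when its distance from (0, 0) is √10:
(5/2m − (5/2))² = 10(m² + 1)
3m² + 10m + 3 = 0, so m = −1/3 or m = −3.
With m = −1/3: x + 3y = −10. With m = −3: 3x + y = −10.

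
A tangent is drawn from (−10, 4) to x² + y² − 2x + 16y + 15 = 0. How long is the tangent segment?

√215

With centre O = (1, −8), |OP|² = 265 and r² = 50.
The tangent meets the radius at right angles, so tangent² = |PO|² − r² = 265 − 50 = 215.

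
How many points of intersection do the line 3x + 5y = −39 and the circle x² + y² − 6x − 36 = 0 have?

0

Substituting the line into the circle gives 34x² + 84x + 621 = 0.
Discriminant = (84)² − 4·34·(621) = −77400 < 0.
No real roots: the line does not meet the circle.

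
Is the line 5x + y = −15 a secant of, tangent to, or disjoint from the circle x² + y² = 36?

secant

d² = (5·0 + 1·0 − (−15))²/26 = 225/26; r² = 36.
Since d² < r², the line cuts the circle twice.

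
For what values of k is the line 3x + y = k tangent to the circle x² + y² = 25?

Tangency holds when the distance from the centre (0, 0) to the line equals the radius 5:
|3·0 + 1·0 − k| / √10 = 5
|k| = 5√10.

k = ±5√10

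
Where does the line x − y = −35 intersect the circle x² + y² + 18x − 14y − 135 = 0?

Express y = x + 35 and substitute into the circle:
2x² + 74x + 600 = 0  ⟹  x² + 37x + 300 = 0
x = −12 or x = −25, giving (−12, 23) and (−25, 10).

(−25, 10) and (−12, 23)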